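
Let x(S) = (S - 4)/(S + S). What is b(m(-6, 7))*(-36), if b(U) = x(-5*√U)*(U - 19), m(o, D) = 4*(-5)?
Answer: 702 - 1404*I*√5/25 ≈ 702.0 - 125.58*I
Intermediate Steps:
x(S) = (-4 + S)/(2*S) (x(S) = (-4 + S)/((2*S)) = (-4 + S)*(1/(2*S)) = (-4 + S)/(2*S))
m(o, D) = -20
b(U) = -(-19 + U)*(-4 - 5*√U)/(10*√U) (b(U) = ((-4 - 5*√U)/(2*((-5*√U))))*(U - 19) = ((-1/(5*√U))*(-4 - 5*√U)/2)*(-19 + U) = (-(-4 - 5*√U)/(10*√U))*(-19 + U) = -(-19 + U)*(-4 - 5*√U)/(10*√U))
b(m(-6, 7))*(-36) = ((-19 - 20)*(4 + 5*√(-20))/(10*√(-20)))*(-36) = ((⅒)*(-I*√5/10)*(-39)*(4 + 5*(2*I*√5)))*(-36) = ((⅒)*(-I*√5/10)*(-39)*(4 + 10*I*√5))*(-36) = (39*I*√5*(4 + 10*I*√5)/100)*(-36) = -351*I*√5*(4 + 10*I*√5)/25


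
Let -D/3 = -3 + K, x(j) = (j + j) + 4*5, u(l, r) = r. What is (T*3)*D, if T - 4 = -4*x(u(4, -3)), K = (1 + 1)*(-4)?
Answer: -5148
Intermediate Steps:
K = -8 (K = 2*(-4) = -8)
x(j) = 20 + 2*j (x(j) = 2*j + 20 = 20 + 2*j)
D = 33 (D = -3*(-3 - 8) = -3*(-11) = 33)
T = -52 (T = 4 - 4*(20 + 2*(-3)) = 4 - 4*(20 - 6) = 4 - 4*14 = 4 - 56 = -52)
(T*3)*D = -52*3*33 = -156*33 = -5148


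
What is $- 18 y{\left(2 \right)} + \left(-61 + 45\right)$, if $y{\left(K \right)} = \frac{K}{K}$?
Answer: $-34$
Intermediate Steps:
$y{\left(K \right)} = 1$
$- 18 y{\left(2 \right)} + \left(-61 + 45\right) = \left(-18\right) 1 + \left(-61 + 45\right) = -18 - 16 = -34$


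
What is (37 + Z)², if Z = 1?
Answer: 1444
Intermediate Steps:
(37 + Z)² = (37 + 1)² = 38² = 1444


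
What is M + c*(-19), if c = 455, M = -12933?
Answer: -21578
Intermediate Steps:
M + c*(-19) = -12933 + 455*(-19) = -12933 - 8645 = -21578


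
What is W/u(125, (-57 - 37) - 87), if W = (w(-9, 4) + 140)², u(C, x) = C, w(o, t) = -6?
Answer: 17956/125 ≈ 143.65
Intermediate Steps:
W = 17956 (W = (-6 + 140)² = 134² = 17956)
W/u(125, (-57 - 37) - 87) = 17956/125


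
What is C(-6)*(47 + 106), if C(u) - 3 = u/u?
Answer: 612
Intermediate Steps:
C(u) = 4 (C(u) = 3 + u/u = 3 + 1 = 4)
C(-6)*(47 + 106) = 4*(47 + 106) = 4*153 = 612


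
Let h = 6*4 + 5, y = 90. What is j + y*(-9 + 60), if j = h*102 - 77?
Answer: 7471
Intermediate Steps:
h = 29 (h = 24 + 5 = 29)
j = 2881 (j = 29*102 - 77 = 2958 - 77 = 2881)
j + y*(-9 + 60) = 2881 + 90*(-9 + 60) = 2881 + 90*51 = 2881 + 4590 = 7471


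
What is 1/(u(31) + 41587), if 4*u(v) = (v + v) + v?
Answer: 4/166441 ≈ 2.4033e-5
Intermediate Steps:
u(v) = 3*v/4 (u(v) = ((v + v) + v)/4 = (2*v + v)/4 = (3*v)/4 = 3*v/4)
1/(u(31) + 41587) = 1/((¾)*31 + 41587) = 1/(93/4 + 41587) = 1/(166441/4) = 4/166441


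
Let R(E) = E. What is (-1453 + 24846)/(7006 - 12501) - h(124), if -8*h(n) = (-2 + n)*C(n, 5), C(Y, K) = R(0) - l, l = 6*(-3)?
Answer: 18917/70 ≈ 270.24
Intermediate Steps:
l = -18
C(Y, K) = 18 (C(Y, K) = 0 - 1*(-18) = 0 + 18 = 18)
h(n) = 9/2 - 9*n/4 (h(n) = -(-2 + n)*18/8 = -(-36 + 18*n)/8 = 9/2 - 9*n/4)
(-1453 + 24846)/(7006 - 12501) - h(124) = (-1453 + 24846)/(7006 - 12501) - (9/2 - 9/4*124) = 23393/(-5495) - (9/2 - 279) = 23393*(-1/5495) - 1*(-549/2) = -149/35 + 549/2 = 18917/70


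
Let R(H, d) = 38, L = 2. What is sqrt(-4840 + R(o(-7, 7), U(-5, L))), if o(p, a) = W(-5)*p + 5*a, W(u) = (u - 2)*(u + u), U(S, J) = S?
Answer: 49*I*sqrt(2) ≈ 69.297*I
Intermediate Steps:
W(u) = 2*u*(-2 + u) (W(u) = (-2 + u)*(2*u) = 2*u*(-2 + u))
o(p, a) = 5*a + 70*p (o(p, a) = (2*(-5)*(-2 - 5))*p + 5*a = (2*(-5)*(-7))*p + 5*a = 70*p + 5*a = 5*a + 70*p)
sqrt(-4840 + R(o(-7, 7), U(-5, L))) = sqrt(-4840 + 38) = sqrt(-4802) = 49*I*sqrt(2)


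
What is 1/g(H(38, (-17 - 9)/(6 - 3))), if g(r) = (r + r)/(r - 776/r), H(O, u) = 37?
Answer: 593/2738 ≈ 0.21658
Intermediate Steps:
g(r) = 2*r/(r - 776/r) (g(r) = (2*r)/(r - 776/r) = 2*r/(r - 776/r))
1/g(H(38, (-17 - 9)/(6 - 3))) = 1/(2*37**2/(-776 + 37**2)) = 1/(2*1369/(-776 + 1369)) = 1/(2*1369/593) = 1/(2*1369*(1/593)) = 1/(2738/593) = 593/2738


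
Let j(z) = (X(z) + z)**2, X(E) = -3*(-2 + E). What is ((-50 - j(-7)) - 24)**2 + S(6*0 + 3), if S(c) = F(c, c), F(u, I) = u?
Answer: 224679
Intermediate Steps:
X(E) = 6 - 3*E
S(c) = c
j(z) = (6 - 2*z)**2 (j(z) = ((6 - 3*z) + z)**2 = (6 - 2*z)**2)
((-50 - j(-7)) - 24)**2 + S(6*0 + 3) = ((-50 - 4*(-3 - 7)**2) - 24)**2 + (6*0 + 3) = ((-50 - 4*(-10)**2) - 24)**2 + (0 + 3) = ((-50 - 4*100) - 24)**2 + 3 = ((-50 - 1*400) - 24)**2 + 3 = ((-50 - 400) - 24)**2 + 3 = (-450 - 24)**2 + 3 = (-474)**2 + 3 = 224676 + 3 = 224679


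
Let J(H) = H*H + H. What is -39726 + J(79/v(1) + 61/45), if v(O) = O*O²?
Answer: -67206974/2025 ≈ -33189.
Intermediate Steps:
v(O) = O³
J(H) = H + H² (J(H) = H² + H = H + H²)
-39726 + J(79/v(1) + 61/45) = -39726 + (79/(1³) + 61/45)*(1 + (79/(1³) + 61/45)) = -39726 + (79/1 + 61*(1/45))*(1 + (79/1 + 61*(1/45))) = -39726 + (79*1 + 61/45)*(1 + (79*1 + 61/45)) = -39726 + (79 + 61/45)*(1 + (79 + 61/45)) = -39726 + 3616*(1 + 3616/45)/45 = -39726 + (3616/45)*(3661/45) = -39726 + 13238176/2025 = -67206974/2025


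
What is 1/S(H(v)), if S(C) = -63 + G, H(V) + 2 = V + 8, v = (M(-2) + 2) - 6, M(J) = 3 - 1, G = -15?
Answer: -1/78 ≈ -0.012821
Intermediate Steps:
M(J) = 2
v = -2 (v = (2 + 2) - 6 = 4 - 6 = -2)
H(V) = 6 + V (H(V) = -2 + (V + 8) = -2 + (8 + V) = 6 + V)
S(C) = -78 (S(C) = -63 - 15 = -78)
1/S(H(v)) = 1/(-78) = -1/78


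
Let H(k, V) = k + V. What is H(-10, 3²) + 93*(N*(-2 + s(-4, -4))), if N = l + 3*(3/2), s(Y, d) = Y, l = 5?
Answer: -5302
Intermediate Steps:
N = 19/2 (N = 5 + 3*(3/2) = 5 + 9/2 = 19/2 ≈ 9.5000)
H(k, V) = V + k
H(-10, 3²) + 93*(N*(-2 + s(-4, -4))) = (3² - 10) + 93*(19*(-2 - 4)/2) = (9 - 10) + 93*((19/2)*(-6)) = -1 + 93*(-57) = -1 - 5301 = -5302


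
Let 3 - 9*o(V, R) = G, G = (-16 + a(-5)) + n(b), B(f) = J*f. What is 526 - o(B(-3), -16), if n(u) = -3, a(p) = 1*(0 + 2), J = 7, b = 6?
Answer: 4714/9 ≈ 523.78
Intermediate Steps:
B(f) = 7*f
a(p) = 2 (a(p) = 1*2 = 2)
G = -17 (G = (-16 + 2) - 3 = -14 - 3 = -17)
o(V, R) = 20/9 (o(V, R) = 1/3 - 1/9*(-17) = 1/3 + 17/9 = 20/9)
526 - o(B(-3), -16) = 526 - 1*20/9 = 526 - 20/9 = 4714/9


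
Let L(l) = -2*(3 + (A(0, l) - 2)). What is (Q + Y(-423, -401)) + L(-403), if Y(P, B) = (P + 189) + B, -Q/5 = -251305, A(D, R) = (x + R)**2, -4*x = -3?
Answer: 7458223/8 ≈ 9.3228e+5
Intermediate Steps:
x = 3/4 (x = -1/4*(-3) = 3/4 ≈ 0.75000)
A(D, R) = (3/4 + R)**2
Q = 1256525 (Q = -5*(-251305) = 1256525)
Y(P, B) = 189 + B + P (Y(P, B) = (189 + P) + B = 189 + B + P)
L(l) = -2 - (3 + 4*l)**2/8 (L(l) = -2*(3 + ((3 + 4*l)**2/16 - 2)) = -2*(3 + (-2 + (3 + 4*l)**2/16)) = -2*(1 + (3 + 4*l)**2/16) = -2 - (3 + 4*l)**2/8)
(Q + Y(-423, -401)) + L(-403) = (1256525 + (189 - 401 - 423)) + (-2 - (3 + 4*(-403))**2/8) = (1256525 - 635) + (-2 - (3 - 1612)**2/8) = 1255890 + (-2 - 1/8*(-1609)**2) = 1255890 + (-2 - 1/8*2588881) = 1255890 + (-2 - 2588881/8) = 1255890 - 2588897/8 = 7458223/8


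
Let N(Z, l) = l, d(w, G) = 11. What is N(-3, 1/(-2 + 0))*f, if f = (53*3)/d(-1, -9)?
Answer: -159/22 ≈ -7.2273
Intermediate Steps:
f = 159/11 (f = (53*3)/11 = 159*(1/11) = 159/11 ≈ 14.455)
N(-3, 1/(-2 + 0))*f = (159/11)/(-2 + 0) = (159/11)/(-2) = -½*159/11 = -159/22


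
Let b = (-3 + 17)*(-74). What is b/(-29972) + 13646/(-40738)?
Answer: -45849168/152624917 ≈ -0.30040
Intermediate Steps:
b = -1036 (b = 14*(-74) = -1036)
b/(-29972) + 13646/(-40738) = -1036/(-29972) + 13646/(-40738) = -1036*(-1/29972) + 13646*(-1/40738) = 259/7493 - 6823/20369 = -45849168/152624917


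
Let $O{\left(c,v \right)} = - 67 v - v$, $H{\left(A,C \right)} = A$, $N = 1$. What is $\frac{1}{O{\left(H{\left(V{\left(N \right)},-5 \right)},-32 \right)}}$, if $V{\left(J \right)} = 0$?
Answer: $\frac{1}{2176} \approx 0.00045956$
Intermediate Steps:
$O{\left(c,v \right)} = - 68 v$
$\frac{1}{O{\left(H{\left(V{\left(N \right)},-5 \right)},-32 \right)}} = \frac{1}{\left(-68\right) \left(-32\right)} = \frac{1}{2176}$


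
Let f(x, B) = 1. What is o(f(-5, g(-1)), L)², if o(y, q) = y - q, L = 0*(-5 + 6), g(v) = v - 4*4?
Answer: 1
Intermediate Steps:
g(v) = -16 + v (g(v) = v - 16 = -16 + v)
L = 0 (L = 0*1 = 0)
o(f(-5, g(-1)), L)² = (1 - 1*0)² = (1 + 0)² = 1² = 1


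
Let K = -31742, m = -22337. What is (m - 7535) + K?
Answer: -61614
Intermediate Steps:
(m - 7535) + K = (-22337 - 7535) - 31742 = -29872 - 31742 = -61614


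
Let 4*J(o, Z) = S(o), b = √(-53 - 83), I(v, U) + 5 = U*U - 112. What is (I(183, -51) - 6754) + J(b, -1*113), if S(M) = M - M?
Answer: -4270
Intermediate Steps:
S(M) = 0
I(v, U) = -117 + U² (I(v, U) = -5 + (U*U - 112) = -5 + (U² - 112) = -5 + (-112 + U²) = -117 + U²)
b = 2*I*√34 (b = √(-136) = 2*I*√34 ≈ 11.662*I)
J(o, Z) = 0 (J(o, Z) = (¼)*0 = 0)
(I(183, -51) - 6754) + J(b, -1*113) = ((-117 + (-51)²) - 6754) + 0 = ((-117 + 2601) - 6754) + 0 = (2484 - 6754) + 0 = -4270 + 0 = -4270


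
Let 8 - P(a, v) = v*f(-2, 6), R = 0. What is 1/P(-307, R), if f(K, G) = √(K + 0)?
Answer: ⅛ ≈ 0.12500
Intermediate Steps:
f(K, G) = √K
P(a, v) = 8 - I*v*√2 (P(a, v) = 8 - v*√(-2) = 8 - v*I*√2 = 8 - I*v*√2)
1/P(-307, R) = 1/(8 - 1*I*0*√2) = 1/(8 + 0) = 1/8 = ⅛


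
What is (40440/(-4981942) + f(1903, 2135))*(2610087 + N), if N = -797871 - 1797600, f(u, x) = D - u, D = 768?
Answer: -5903344572840/355853 ≈ -1.6589e+7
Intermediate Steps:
f(u, x) = 768 - u
N = -2595471
(40440/(-4981942) + f(1903, 2135))*(2610087 + N) = (40440/(-4981942) + (768 - 1*1903))*(2610087 - 2595471) = (40440*(-1/4981942) + (768 - 1903))*14616 = (-20220/2490971 - 1135)*14616 = -2827272305/2490971*14616 = -5903344572840/355853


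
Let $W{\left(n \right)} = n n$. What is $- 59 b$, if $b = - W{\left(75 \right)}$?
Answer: $331875$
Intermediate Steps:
$W{\left(n \right)} = n^{2}$
$b = -5625$ ($b = - 75^{2} = \left(-1\right) 5625 = -5625$)
$- 59 b = \left(-59\right) \left(-5625\right) = 331875$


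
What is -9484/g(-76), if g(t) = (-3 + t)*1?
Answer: 9484/79 ≈ 120.05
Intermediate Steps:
g(t) = -3 + t
-9484/g(-76) = -9484/(-3 - 76) = -9484/(-79) = -9484*(-1/79) = 9484/79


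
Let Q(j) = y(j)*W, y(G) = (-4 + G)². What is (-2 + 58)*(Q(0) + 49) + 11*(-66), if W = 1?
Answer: 2914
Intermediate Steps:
Q(j) = (-4 + j)² (Q(j) = (-4 + j)²*1 = (-4 + j)²)
(-2 + 58)*(Q(0) + 49) + 11*(-66) = (-2 + 58)*((-4 + 0)² + 49) + 11*(-66) = 56*((-4)² + 49) - 726 = 56*(16 + 49) - 726 = 56*65 - 726 = 3640 - 726 = 2914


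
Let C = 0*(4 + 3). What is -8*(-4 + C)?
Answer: 32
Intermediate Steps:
C = 0 (C = 0*7 = 0)
-8*(-4 + C) = -8*(-4 + 0) = -8*(-4) = 32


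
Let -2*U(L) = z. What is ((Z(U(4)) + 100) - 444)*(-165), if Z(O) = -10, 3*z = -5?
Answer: 58410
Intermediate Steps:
z = -5/3 (z = (⅓)*(-5) = -5/3 ≈ -1.6667)
U(L) = ⅚ (U(L) = -½*(-5/3) = ⅚)
((Z(U(4)) + 100) - 444)*(-165) = ((-10 + 100) - 444)*(-165) = (90 - 444)*(-165) = -354*(-165) = 58410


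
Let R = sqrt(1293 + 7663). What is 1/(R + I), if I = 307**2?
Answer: 94249/8882865045 - 2*sqrt(2239)/8882865045 ≈ 1.0600e-5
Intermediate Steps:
I = 94249
R = 2*sqrt(2239) (R = sqrt(8956) = 2*sqrt(2239) ≈ 94.636)
1/(R + I) = 1/(2*sqrt(2239) + 94249) = 1/(94249 + 2*sqrt(2239))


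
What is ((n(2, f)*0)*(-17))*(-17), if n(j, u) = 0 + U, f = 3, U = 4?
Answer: 0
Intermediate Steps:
n(j, u) = 4 (n(j, u) = 0 + 4 = 4)
((n(2, f)*0)*(-17))*(-17) = ((4*0)*(-17))*(-17) = (0*(-17))*(-17) = 0*(-17) = 0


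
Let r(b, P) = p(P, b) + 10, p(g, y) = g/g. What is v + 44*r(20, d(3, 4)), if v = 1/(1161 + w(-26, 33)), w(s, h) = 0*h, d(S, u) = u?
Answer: 561925/1161 ≈ 484.00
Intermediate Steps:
p(g, y) = 1
w(s, h) = 0
r(b, P) = 11 (r(b, P) = 1 + 10 = 11)
v = 1/1161 (v = 1/(1161 + 0) = 1/1161 ≈ 0.00086133)
v + 44*r(20, d(3, 4)) = 1/1161 + 44*11 = 1/1161 + 484 = 561925/1161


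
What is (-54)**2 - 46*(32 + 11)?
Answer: 938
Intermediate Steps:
(-54)**2 - 46*(32 + 11) = 2916 - 46*43 = 2916 - 1*1978 = 2916 - 1978 = 938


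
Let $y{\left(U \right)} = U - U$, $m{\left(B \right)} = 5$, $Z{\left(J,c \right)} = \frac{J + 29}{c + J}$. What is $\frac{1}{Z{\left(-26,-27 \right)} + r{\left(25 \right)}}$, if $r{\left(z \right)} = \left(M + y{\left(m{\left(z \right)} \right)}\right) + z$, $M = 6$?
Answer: $\frac{53}{1640} \approx 0.032317$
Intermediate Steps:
$Z{\left(J,c \right)} = \frac{29 + J}{J + c}$
$y{\left(U \right)} = 0$
$r{\left(z \right)} = 6 + z$ ($r{\left(z \right)} = \left(6 + 0\right) + z = 6 + z$)
$\frac{1}{Z{\left(-26,-27 \right)} + r{\left(25 \right)}} = \frac{1}{\frac{29 - 26}{-26 - 27} + \left(6 + 25\right)} = \frac{1}{\frac{1}{-53} \cdot 3 + 31} = \frac{1}{\left(- \frac{1}{53}\right) 3 + 31} = \frac{1}{- \frac{3}{53} + 31} = \frac{1}{\frac{1640}{53}} = \frac{53}{1640}$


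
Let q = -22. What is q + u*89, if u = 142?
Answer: 12616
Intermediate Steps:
q + u*89 = -22 + 142*89 = -22 + 12638 = 12616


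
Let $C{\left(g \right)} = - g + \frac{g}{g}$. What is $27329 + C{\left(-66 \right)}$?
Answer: $27396$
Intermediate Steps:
$C{\left(g \right)} = 1 - g$ ($C{\left(g \right)} = - g + 1 = 1 - g$)
$27329 + C{\left(-66 \right)} = 27329 + \left(1 - -66\right) = 27329 + \left(1 + 66\right) = 27329 + 67 = 27396$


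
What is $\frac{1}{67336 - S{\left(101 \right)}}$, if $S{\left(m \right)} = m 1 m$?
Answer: $\frac{1}{57135} \approx 1.7502 \cdot 10^{-5}$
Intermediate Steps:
$S{\left(m \right)} = m^{2}$ ($S{\left(m \right)} = m m = m^{2}$)
$\frac{1}{67336 - S{\left(101 \right)}} = \frac{1}{67336 - 101^{2}} = \frac{1}{67336 - 10201} = \frac{1}{57135}$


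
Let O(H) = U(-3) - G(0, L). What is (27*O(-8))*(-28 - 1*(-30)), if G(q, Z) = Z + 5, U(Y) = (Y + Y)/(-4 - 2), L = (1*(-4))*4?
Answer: 648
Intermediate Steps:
L = -16 (L = -4*4 = -16)
U(Y) = -Y/3 (U(Y) = (2*Y)/(-6) = (2*Y)*(-⅙) = -Y/3)
G(q, Z) = 5 + Z
O(H) = 12 (O(H) = -⅓*(-3) - (5 - 16) = 1 - 1*(-11) = 1 + 11 = 12)
(27*O(-8))*(-28 - 1*(-30)) = (27*12)*(-28 - 1*(-30)) = 324*(-28 + 30) = 324*2 = 648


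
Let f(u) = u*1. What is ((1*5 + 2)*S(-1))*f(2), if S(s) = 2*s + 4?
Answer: 28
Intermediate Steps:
f(u) = u
S(s) = 4 + 2*s
((1*5 + 2)*S(-1))*f(2) = ((1*5 + 2)*(4 + 2*(-1)))*2 = ((5 + 2)*(4 - 2))*2 = (7*2)*2 = 14*2 = 28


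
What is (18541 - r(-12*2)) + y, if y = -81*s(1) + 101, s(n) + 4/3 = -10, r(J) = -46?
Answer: 19606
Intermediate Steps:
s(n) = -34/3 (s(n) = -4/3 - 10 = -34/3)
y = 1019 (y = -81*(-34/3) + 101 = 918 + 101 = 1019)
(18541 - r(-12*2)) + y = (18541 - 1*(-46)) + 1019 = (18541 + 46) + 1019 = 18587 + 1019 = 19606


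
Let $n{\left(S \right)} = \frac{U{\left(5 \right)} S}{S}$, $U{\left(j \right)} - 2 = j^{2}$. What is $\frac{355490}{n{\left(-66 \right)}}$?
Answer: $\frac{355490}{27} \approx 13166.0$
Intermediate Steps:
$U{\left(j \right)} = 2 + j^{2}$
$n{\left(S \right)} = 27$ ($n{\left(S \right)} = \frac{\left(2 + 5^{2}\right) S}{S} = \frac{\left(2 + 25\right) S}{S} = \frac{27 S}{S} = 27$)
$\frac{355490}{n{\left(-66 \right)}} = \frac{355490}{27}$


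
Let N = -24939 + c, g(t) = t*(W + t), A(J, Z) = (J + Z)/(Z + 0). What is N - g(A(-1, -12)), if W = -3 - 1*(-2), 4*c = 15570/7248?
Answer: -1084527803/43488 ≈ -24939.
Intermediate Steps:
c = 2595/4832 (c = (15570/7248)/4 = (15570*(1/7248))/4 = (¼)*(2595/1208) = 2595/4832 ≈ 0.53704)
A(J, Z) = (J + Z)/Z
W = -1 (W = -3 + 2 = -1)
g(t) = t*(-1 + t)
N = -120502653/4832 (N = -24939 + 2595/4832 = -120502653/4832 ≈ -24938.)
N - g(A(-1, -12)) = -120502653/4832 - (-1 - 12)/(-12)*(-1 + (-1 - 12)/(-12)) = -120502653/4832 - (-1/12*(-13))*(-1 - 1/12*(-13)) = -120502653/4832 - 13*(-1 + 13/12)/12 = -120502653/4832 - 13/(12*12) = -120502653/4832 - 1*13/144 = -120502653/4832 - 13/144 = -1084527803/43488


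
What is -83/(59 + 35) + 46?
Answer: 4241/94 ≈ 45.117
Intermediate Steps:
-83/(59 + 35) + 46 = -83/94 + 46 = 4241/94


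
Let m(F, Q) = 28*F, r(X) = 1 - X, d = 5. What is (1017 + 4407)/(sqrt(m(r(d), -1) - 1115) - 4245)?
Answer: -1918740/1501771 - 452*I*sqrt(1227)/1501771 ≈ -1.2777 - 0.010543*I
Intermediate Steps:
(1017 + 4407)/(sqrt(m(r(d), -1) - 1115) - 4245) = (1017 + 4407)/(sqrt(28*(1 - 1*5) - 1115) - 4245) = 5424/(sqrt(28*(1 - 5) - 1115) - 4245) = 5424/(sqrt(28*(-4) - 1115) - 4245) = 5424/(sqrt(-112 - 1115) - 4245) = 5424/(sqrt(-1227) - 4245) = 5424/(I*sqrt(1227) - 4245) = 5424/(-4245 + I*sqrt(1227))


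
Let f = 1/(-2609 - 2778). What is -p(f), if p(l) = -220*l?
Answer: -220/5387 ≈ -0.040839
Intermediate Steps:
f = -1/5387 (f = 1/(-5387) = -1/5387 ≈ -0.00018563)
-p(f) = -(-220)*(-1)/5387 = -1*220/5387 = -220/5387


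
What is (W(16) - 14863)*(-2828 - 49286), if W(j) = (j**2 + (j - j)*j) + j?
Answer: 760395374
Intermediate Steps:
W(j) = j + j**2 (W(j) = (j**2 + 0*j) + j = (j**2 + 0) + j = j**2 + j = j + j**2)
(W(16) - 14863)*(-2828 - 49286) = (16*(1 + 16) - 14863)*(-2828 - 49286) = (16*17 - 14863)*(-52114) = (272 - 14863)*(-52114) = -14591*(-52114) = 760395374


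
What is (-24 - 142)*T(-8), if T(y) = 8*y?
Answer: 10624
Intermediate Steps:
(-24 - 142)*T(-8) = (-24 - 142)*(8*(-8)) = -166*(-64) = 10624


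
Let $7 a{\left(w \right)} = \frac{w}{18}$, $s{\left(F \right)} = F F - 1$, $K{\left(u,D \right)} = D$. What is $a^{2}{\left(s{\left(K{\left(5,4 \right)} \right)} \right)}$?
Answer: $\frac{25}{1764} \approx 0.014172$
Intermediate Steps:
$s{\left(F \right)} = -1 + F^{2}$ ($s{\left(F \right)} = F^{2} - 1 = -1 + F^{2}$)
$a{\left(w \right)} = \frac{w}{126}$ ($a{\left(w \right)} = \frac{w \frac{1}{18}}{7} = \frac{\frac{1}{18} w}{7} = \frac{w}{126}$)
$a^{2}{\left(s{\left(K{\left(5,4 \right)} \right)} \right)} = \left(\frac{-1 + 4^{2}}{126}\right)^{2} = \left(\frac{-1 + 16}{126}\right)^{2} = \left(\frac{1}{126} \cdot 15\right)^{2} = \left(\frac{5}{42}\right)^{2} = \frac{25}{1764}$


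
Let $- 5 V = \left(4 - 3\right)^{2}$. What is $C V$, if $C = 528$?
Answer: $- \frac{528}{5} \approx -105.6$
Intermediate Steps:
$V = - \frac{1}{5}$ ($V = - \frac{\left(4 - 3\right)^{2}}{5} = - \frac{1^{2}}{5} = \left(- \frac{1}{5}\right) 1 = - \frac{1}{5} \approx -0.2$)
$C V = 528 \left(- \frac{1}{5}\right) = - \frac{528}{5}$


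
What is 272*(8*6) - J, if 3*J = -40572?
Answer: 26580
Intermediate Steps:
J = -13524 (J = (⅓)*(-40572) = -13524)
272*(8*6) - J = 272*(8*6) - 1*(-13524) = 272*48 + 13524 = 13056 + 13524 = 26580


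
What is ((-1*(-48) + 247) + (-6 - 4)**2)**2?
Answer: 156025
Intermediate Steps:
((-1*(-48) + 247) + (-6 - 4)**2)**2 = ((48 + 247) + (-10)**2)**2 = (295 + 100)**2 = 395**2 = 156025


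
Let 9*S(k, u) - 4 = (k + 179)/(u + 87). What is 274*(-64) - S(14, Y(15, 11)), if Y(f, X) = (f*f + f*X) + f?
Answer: -77651569/4428 ≈ -17537.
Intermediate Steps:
Y(f, X) = f + f² + X*f (Y(f, X) = (f² + X*f) + f = f + f² + X*f)
S(k, u) = 4/9 + (179 + k)/(9*(87 + u)) (S(k, u) = 4/9 + ((k + 179)/(u + 87))/9 = 4/9 + ((179 + k)/(87 + u))/9 = 4/9 + (179 + k)/(9*(87 + u)))
274*(-64) - S(14, Y(15, 11)) = 274*(-64) - (527 + 14 + 4*(15*(1 + 11 + 15)))/(9*(87 + 15*(1 + 11 + 15))) = -17536 - (527 + 14 + 4*(15*27))/(9*(87 + 15*27)) = -17536 - (527 + 14 + 4*405)/(9*(87 + 405)) = -17536 - (527 + 14 + 1620)/(9*492) = -17536 - 2161/(9*492) = -17536 - 1*2161/4428 = -17536 - 2161/4428 = -77651569/4428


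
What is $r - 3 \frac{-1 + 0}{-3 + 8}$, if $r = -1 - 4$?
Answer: $- \frac{22}{5} \approx -4.4$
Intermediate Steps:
$r = -5$ ($r = -1 - 4 = -5$)
$r - 3 \frac{-1 + 0}{-3 + 8} = -5 - 3 \frac{-1 + 0}{-3 + 8} = -5 - 3 \left(- \frac{1}{5}\right) = -5 - 3 \left(\left(-1\right) \frac{1}{5}\right) = -5 - - \frac{3}{5} = -5 + \frac{3}{5} = - \frac{22}{5}$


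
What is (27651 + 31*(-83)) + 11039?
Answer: 36117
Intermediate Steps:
(27651 + 31*(-83)) + 11039 = (27651 - 2573) + 11039 = 25078 + 11039 = 36117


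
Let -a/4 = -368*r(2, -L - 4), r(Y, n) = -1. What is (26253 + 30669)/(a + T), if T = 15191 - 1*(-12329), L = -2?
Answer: 28461/13024 ≈ 2.1853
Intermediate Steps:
a = -1472 (a = -(-1472)*(-1) = -4*368 = -1472)
T = 27520 (T = 15191 + 12329 = 27520)
(26253 + 30669)/(a + T) = (26253 + 30669)/(-1472 + 27520) = 56922/26048 = 56922*(1/26048) = 28461/13024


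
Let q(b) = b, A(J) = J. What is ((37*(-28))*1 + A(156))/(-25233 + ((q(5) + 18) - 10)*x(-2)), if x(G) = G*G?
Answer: 880/25181 ≈ 0.034947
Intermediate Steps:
x(G) = G**2
((37*(-28))*1 + A(156))/(-25233 + ((q(5) + 18) - 10)*x(-2)) = ((37*(-28))*1 + 156)/(-25233 + ((5 + 18) - 10)*(-2)**2) = (-1036*1 + 156)/(-25233 + (23 - 10)*4) = (-1036 + 156)/(-25233 + 13*4) = -880/(-25233 + 52) = -880/(-25181) = -880*(-1/25181) = 880/25181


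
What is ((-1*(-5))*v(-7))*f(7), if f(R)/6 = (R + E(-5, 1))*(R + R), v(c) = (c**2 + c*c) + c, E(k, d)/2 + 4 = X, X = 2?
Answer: 114660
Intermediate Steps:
E(k, d) = -4 (E(k, d) = -8 + 2*2 = -8 + 4 = -4)
v(c) = c + 2*c**2 (v(c) = (c**2 + c**2) + c = 2*c**2 + c = c + 2*c**2)
f(R) = 12*R*(-4 + R) (f(R) = 6*((R - 4)*(R + R)) = 6*((-4 + R)*(2*R)) = 6*(2*R*(-4 + R)) = 12*R*(-4 + R))
((-1*(-5))*v(-7))*f(7) = ((-1*(-5))*(-7*(1 + 2*(-7))))*(12*7*(-4 + 7)) = (5*(-7*(1 - 14)))*(12*7*3) = (5*(-7*(-13)))*252 = (5*91)*252 = 455*252 = 114660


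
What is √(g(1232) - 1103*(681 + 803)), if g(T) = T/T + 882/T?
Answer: 5*I*√126757686/44 ≈ 1279.4*I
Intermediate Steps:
g(T) = 1 + 882/T
√(g(1232) - 1103*(681 + 803)) = √((882 + 1232)/1232 - 1103*(681 + 803)) = √((1/1232)*2114 - 1103*1484) = √(151/88 - 1636852) = √(-144042825/88) = 5*I*√126757686/44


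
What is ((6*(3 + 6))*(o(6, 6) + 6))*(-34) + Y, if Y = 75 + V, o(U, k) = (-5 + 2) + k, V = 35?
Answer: -16414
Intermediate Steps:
o(U, k) = -3 + k
Y = 110 (Y = 75 + 35 = 110)
((6*(3 + 6))*(o(6, 6) + 6))*(-34) + Y = ((6*(3 + 6))*((-3 + 6) + 6))*(-34) + 110 = ((6*9)*(3 + 6))*(-34) + 110 = (54*9)*(-34) + 110 = 486*(-34) + 110 = -16524 + 110 = -16414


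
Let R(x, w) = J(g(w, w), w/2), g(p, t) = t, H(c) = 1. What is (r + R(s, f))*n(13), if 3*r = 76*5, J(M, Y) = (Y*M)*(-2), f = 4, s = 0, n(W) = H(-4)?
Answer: 332/3 ≈ 110.67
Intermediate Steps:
n(W) = 1
J(M, Y) = -2*M*Y (J(M, Y) = (M*Y)*(-2) = -2*M*Y)
R(x, w) = -w**2 (R(x, w) = -2*w*w/2 = -w**2)
r = 380/3 (r = (76*5)/3 = (1/3)*380 = 380/3 ≈ 126.67)
(r + R(s, f))*n(13) = (380/3 - 1*4**2)*1 = (380/3 - 1*16)*1 = (380/3 - 16)*1 = (332/3)*1 = 332/3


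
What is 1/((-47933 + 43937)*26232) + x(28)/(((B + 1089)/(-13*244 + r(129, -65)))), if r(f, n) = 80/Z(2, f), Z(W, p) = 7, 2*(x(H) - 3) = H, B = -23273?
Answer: 4928099476061/2034720650592 ≈ 2.4220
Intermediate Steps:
x(H) = 3 + H/2
r(f, n) = 80/7
1/((-47933 + 43937)*26232) + x(28)/(((B + 1089)/(-13*244 + r(129, -65)))) = 1/((-47933 + 43937)*26232) + (3 + (½)*28)/(((-23273 + 1089)/(-13*244 + 80/7))) = (1/26232)/(-3996) + (3 + 14)/((-22184/(-3172 + 80/7))) = -1/3996*1/26232 + 17/((-22184/(-22124/7))) = -1/104823072 + 17/((-22184*(-7/22124))) = -1/104823072 + 17/(38822/5531) = -1/104823072 + 17*(5531/38822) = -1/104823072 + 94027/38822 = 4928099476061/2034720650592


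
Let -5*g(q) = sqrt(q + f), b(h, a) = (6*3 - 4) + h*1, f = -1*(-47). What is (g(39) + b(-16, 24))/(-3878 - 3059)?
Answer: 2/6937 + sqrt(86)/34685 ≈ 0.00055568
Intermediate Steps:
f = 47
b(h, a) = 14 + h (b(h, a) = (18 - 4) + h = 14 + h)
g(q) = -sqrt(47 + q)/5 (g(q) = -sqrt(q + 47)/5 = -sqrt(47 + q)/5)
(g(39) + b(-16, 24))/(-3878 - 3059) = (-sqrt(47 + 39)/5 + (14 - 16))/(-3878 - 3059) = (-sqrt(86)/5 - 2)/(-6937) = (-2 - sqrt(86)/5)*(-1/6937) = 2/6937 + sqrt(86)/34685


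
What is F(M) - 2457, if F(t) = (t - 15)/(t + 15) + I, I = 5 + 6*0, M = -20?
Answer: -2445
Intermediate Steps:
I = 5 (I = 5 + 0 = 5)
F(t) = 5 + (-15 + t)/(15 + t) (F(t) = (t - 15)/(t + 15) + 5 = (-15 + t)/(15 + t) + 5 = 5 + (-15 + t)/(15 + t))
F(M) - 2457 = 6*(10 - 20)/(15 - 20) - 2457 = 6*(-10)/(-5) - 2457 = 6*(-⅕)*(-10) - 2457 = 12 - 2457 = -2445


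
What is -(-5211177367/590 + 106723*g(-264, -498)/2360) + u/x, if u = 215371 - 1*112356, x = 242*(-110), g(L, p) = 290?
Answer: 314807978811/35695 ≈ 8.8194e+6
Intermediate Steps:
x = -26620
u = 103015 (u = 215371 - 112356 = 103015)
-(-5211177367/590 + 106723*g(-264, -498)/2360) + u/x = -213446/(4720/(290 - 1*195316)) + 103015/(-26620) = -213446/(4720/(290 - 195316)) + 103015*(-1/26620) = -213446/(4720/(-195026)) - 1873/484 = -213446/(4720*(-1/195026)) - 1873/484 = -213446/(-2360/97513) - 1873/484 = -213446*(-97513/2360) - 1873/484 = 10406879899/1180 - 1873/484 = 314807978811/35695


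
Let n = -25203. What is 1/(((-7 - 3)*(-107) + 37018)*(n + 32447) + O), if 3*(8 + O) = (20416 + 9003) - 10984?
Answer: 1/275915609 ≈ 3.6243e-9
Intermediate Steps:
O = 6137 (O = -8 + ((20416 + 9003) - 10984)/3 = -8 + (29419 - 10984)/3 = -8 + (1/3)*18435 = -8 + 6145 = 6137)
1/(((-7 - 3)*(-107) + 37018)*(n + 32447) + O) = 1/(((-7 - 3)*(-107) + 37018)*(-25203 + 32447) + 6137) = 1/((-10*(-107) + 37018)*7244 + 6137) = 1/((1070 + 37018)*7244 + 6137) = 1/(38088*7244 + 6137) = 1/(275909472 + 6137) = 1/275915609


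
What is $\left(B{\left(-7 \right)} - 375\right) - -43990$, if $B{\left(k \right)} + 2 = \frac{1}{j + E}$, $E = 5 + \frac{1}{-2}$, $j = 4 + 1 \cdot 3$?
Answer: $\frac{1003101}{23} \approx 43613.0$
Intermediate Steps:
$j = 7$ ($j = 4 + 3 = 7$)
$E = \frac{9}{2}$ ($E = 5 - \frac{1}{2} = \frac{9}{2} \approx 4.5$)
$B{\left(k \right)} = - \frac{44}{23}$ ($B{\left(k \right)} = -2 + \frac{1}{7 + \frac{9}{2}} = -2 + \frac{1}{\frac{23}{2}} = -2 + \frac{2}{23} = - \frac{44}{23}$)
$\left(B{\left(-7 \right)} - 375\right) - -43990 = \left(- \frac{44}{23} - 375\right) - -43990 = \left(- \frac{44}{23} - 375\right) + 43990 = - \frac{8669}{23} + 43990 = \frac{1003101}{23}$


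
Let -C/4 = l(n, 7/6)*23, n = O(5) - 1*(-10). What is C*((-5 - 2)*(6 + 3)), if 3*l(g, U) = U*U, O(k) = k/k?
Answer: 7889/3 ≈ 2629.7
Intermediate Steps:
O(k) = 1
n = 11 (n = 1 - 1*(-10) = 1 + 10 = 11)
l(g, U) = U²/3 (l(g, U) = (U*U)/3 = U²/3)
C = -1127/27 (C = -4*(7/6)²/3*23 = -4*(⅓)*(49/36)*23 = -49*23/27 = -4*1127/108 = -1127/27 ≈ -41.741)
C*((-5 - 2)*(6 + 3)) = -1127*(-5 - 2)*(6 + 3)/27 = -(-7889)*9/27 = -1127/27*(-63) = 7889/3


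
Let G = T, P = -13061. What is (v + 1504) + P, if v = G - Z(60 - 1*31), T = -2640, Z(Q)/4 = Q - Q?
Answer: -14197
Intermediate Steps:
Z(Q) = 0 (Z(Q) = 4*(Q - Q) = 4*0 = 0)
G = -2640
v = -2640 (v = -2640 - 1*0 = -2640 + 0 = -2640)
(v + 1504) + P = (-2640 + 1504) - 13061 = -1136 - 13061 = -14197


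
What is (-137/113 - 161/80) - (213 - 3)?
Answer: -1927553/9040 ≈ -213.22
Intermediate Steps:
(-137/113 - 161/80) - (213 - 3) = (-137*1/113 - 161*1/80) - 1*210 = (-137/113 - 161/80) - 210 = -29153/9040 - 210 = -1927553/9040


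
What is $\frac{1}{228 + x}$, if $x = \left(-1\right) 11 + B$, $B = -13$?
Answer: $\frac{1}{204} \approx 0.004902$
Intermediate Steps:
$x = -24$ ($x = \left(-1\right) 11 - 13 = -11 - 13 = -24$)
$\frac{1}{228 + x} = \frac{1}{228 - 24} = \frac{1}{204}$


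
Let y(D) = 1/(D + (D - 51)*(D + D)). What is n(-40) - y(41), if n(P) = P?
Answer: -31159/779 ≈ -39.999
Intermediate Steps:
y(D) = 1/(D + 2*D*(-51 + D)) (y(D) = 1/(D + (-51 + D)*(2*D)) = 1/(D + 2*D*(-51 + D)))
n(-40) - y(41) = -40 - 1/(41*(-101 + 2*41)) = -40 - 1/(41*(-101 + 82)) = -40 - 1/(41*(-19)) = -40 - (-1)/(41*19) = -40 - 1*(-1/779) = -40 + 1/779 = -31159/779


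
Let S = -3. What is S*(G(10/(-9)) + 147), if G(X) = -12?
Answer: -405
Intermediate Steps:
S*(G(10/(-9)) + 147) = -3*(-12 + 147) = -3*135 = -405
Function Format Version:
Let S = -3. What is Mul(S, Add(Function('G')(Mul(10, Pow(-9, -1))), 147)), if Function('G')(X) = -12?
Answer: -405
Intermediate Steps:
Mul(S, Add(Function('G')(Mul(10, Pow(-9, -1))), 147)) = Mul(-3, Add(-12, 147)) = Mul(-3, 135) = -405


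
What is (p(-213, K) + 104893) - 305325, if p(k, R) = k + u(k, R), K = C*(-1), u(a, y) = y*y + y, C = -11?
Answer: -200513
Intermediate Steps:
u(a, y) = y + y**2 (u(a, y) = y**2 + y = y + y**2)
K = 11 (K = -11*(-1) = 11)
p(k, R) = k + R*(1 + R)
(p(-213, K) + 104893) - 305325 = ((-213 + 11*(1 + 11)) + 104893) - 305325 = ((-213 + 11*12) + 104893) - 305325 = ((-213 + 132) + 104893) - 305325 = (-81 + 104893) - 305325 = 104812 - 305325 = -200513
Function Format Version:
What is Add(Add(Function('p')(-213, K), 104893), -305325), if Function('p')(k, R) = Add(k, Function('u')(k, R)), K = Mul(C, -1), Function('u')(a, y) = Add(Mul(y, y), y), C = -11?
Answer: -200513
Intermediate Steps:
Function('u')(a, y) = Add(y, Pow(y, 2)) (Function('u')(a, y) = Add(Pow(y, 2), y) = Add(y, Pow(y, 2)))
K = 11 (K = Mul(-11, -1) = 11)
Function('p')(k, R) = Add(k, Mul(R, Add(1, R)))
Add(Add(Function('p')(-213, K), 104893), -305325) = Add(Add(Add(-213, Mul(11, Add(1, 11))), 104893), -305325) = Add(Add(Add(-213, Mul(11, 12)), 104893), -305325) = Add(Add(Add(-213, 132), 104893), -305325) = Add(Add(-81, 104893), -305325) = Add(104812, -305325) = -200513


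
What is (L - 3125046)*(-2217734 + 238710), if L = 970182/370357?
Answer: 2290486144124549760/370357 ≈ 6.1845e+12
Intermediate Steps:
L = 970182/370357 (L = 970182*(1/370357) = 970182/370357 ≈ 2.6196)
(L - 3125046)*(-2217734 + 238710) = (970182/370357 - 3125046)*(-2217734 + 238710) = -1157381691240/370357*(-1979024) = 2290486144124549760/370357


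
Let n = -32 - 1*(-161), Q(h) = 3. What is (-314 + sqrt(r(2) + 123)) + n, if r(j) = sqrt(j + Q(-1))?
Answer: -185 + sqrt(123 + sqrt(5)) ≈ -173.81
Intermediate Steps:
n = 129 (n = -32 + 161 = 129)
r(j) = sqrt(3 + j) (r(j) = sqrt(j + 3) = sqrt(3 + j))
(-314 + sqrt(r(2) + 123)) + n = (-314 + sqrt(sqrt(3 + 2) + 123)) + 129 = (-314 + sqrt(sqrt(5) + 123)) + 129 = (-314 + sqrt(123 + sqrt(5))) + 129 = -185 + sqrt(123 + sqrt(5))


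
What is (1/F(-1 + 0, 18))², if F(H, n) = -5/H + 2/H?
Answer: ⅑ ≈ 0.11111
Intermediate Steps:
F(H, n) = -3/H
(1/F(-1 + 0, 18))² = (1/(-3/(-1 + 0)))² = (1/(-3/(-1)))² = (1/(-3*(-1)))² = (1/3)² = (⅓)² = ⅑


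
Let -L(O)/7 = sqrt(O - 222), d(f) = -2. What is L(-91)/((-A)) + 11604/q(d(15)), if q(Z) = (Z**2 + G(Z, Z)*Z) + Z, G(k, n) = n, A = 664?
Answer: 1934 + 7*I*sqrt(313)/664 ≈ 1934.0 + 0.18651*I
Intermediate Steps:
q(Z) = Z + 2*Z**2 (q(Z) = (Z**2 + Z*Z) + Z = (Z**2 + Z**2) + Z = 2*Z**2 + Z = Z + 2*Z**2)
L(O) = -7*sqrt(-222 + O) (L(O) = -7*sqrt(O - 222) = -7*sqrt(-222 + O))
L(-91)/((-A)) + 11604/q(d(15)) = (-7*sqrt(-222 - 91))/((-1*664)) + 11604/((-2*(1 + 2*(-2)))) = -7*I*sqrt(313)/(-664) + 11604/((-2*(1 - 4))) = -7*I*sqrt(313)*(-1/664) + 11604/((-2*(-3))) = -7*I*sqrt(313)*(-1/664) + 11604/6 = 7*I*sqrt(313)/664 + 11604*(1/6) = 7*I*sqrt(313)/664 + 1934 = 1934 + 7*I*sqrt(313)/664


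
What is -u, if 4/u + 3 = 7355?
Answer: -1/1838 ≈ -0.00054407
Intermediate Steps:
u = 1/1838 (u = 4/(-3 + 7355) = 4/7352 = 4*(1/7352) = 1/1838 ≈ 0.00054407)
-u = -1*1/1838 = -1/1838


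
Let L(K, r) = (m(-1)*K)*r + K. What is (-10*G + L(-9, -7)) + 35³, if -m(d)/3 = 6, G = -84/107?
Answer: 4466164/107 ≈ 41740.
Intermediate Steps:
G = -84/107 (G = -84*1/107 = -84/107 ≈ -0.78505)
m(d) = -18 (m(d) = -3*6 = -18)
L(K, r) = K - 18*K*r (L(K, r) = (-18*K)*r + K = -18*K*r + K = K - 18*K*r)
(-10*G + L(-9, -7)) + 35³ = (-10*(-84/107) - 9*(1 - 18*(-7))) + 35³ = (840/107 - 9*(1 + 126)) + 42875 = (840/107 - 9*127) + 42875 = (840/107 - 1143) + 42875 = -121461/107 + 42875 = 4466164/107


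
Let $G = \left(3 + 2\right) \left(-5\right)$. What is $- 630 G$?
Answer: $15750$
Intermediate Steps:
$G = -25$ ($G = 5 \left(-5\right) = -25$)
$- 630 G = \left(-630\right) \left(-25\right) = 15750$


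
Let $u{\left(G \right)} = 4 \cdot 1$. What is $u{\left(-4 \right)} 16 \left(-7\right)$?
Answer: $-448$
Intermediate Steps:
$u{\left(G \right)} = 4$
$u{\left(-4 \right)} 16 \left(-7\right) = 4 \cdot 16 \left(-7\right) = 64 \left(-7\right) = -448$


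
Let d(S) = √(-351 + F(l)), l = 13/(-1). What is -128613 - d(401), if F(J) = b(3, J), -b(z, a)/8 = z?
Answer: -128613 - 5*I*√15 ≈ -1.2861e+5 - 19.365*I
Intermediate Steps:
b(z, a) = -8*z
l = -13 (l = 13*(-1) = -13)
F(J) = -24 (F(J) = -8*3 = -24)
d(S) = 5*I*√15 (d(S) = √(-351 - 24) = √(-375) = 5*I*√15)
-128613 - d(401) = -128613 - 5*I*√15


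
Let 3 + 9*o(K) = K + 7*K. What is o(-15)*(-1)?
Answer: 41/3 ≈ 13.667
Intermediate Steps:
o(K) = -⅓ + 8*K/9 (o(K) = -⅓ + (K + 7*K)/9 = -⅓ + (8*K)/9 = -⅓ + 8*K/9)
o(-15)*(-1) = (-⅓ + (8/9)*(-15))*(-1) = (-⅓ - 40/3)*(-1) = -41/3*(-1) = 41/3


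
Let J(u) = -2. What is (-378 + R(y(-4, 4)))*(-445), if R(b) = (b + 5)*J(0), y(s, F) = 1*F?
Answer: 176220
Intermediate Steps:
y(s, F) = F
R(b) = -10 - 2*b (R(b) = (b + 5)*(-2) = (5 + b)*(-2) = -10 - 2*b)
(-378 + R(y(-4, 4)))*(-445) = (-378 + (-10 - 2*4))*(-445) = (-378 + (-10 - 8))*(-445) = (-378 - 18)*(-445) = -396*(-445) = 176220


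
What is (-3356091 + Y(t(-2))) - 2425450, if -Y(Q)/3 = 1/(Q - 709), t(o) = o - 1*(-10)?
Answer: -4052860238/701 ≈ -5.7815e+6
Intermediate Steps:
t(o) = 10 + o (t(o) = o + 10 = 10 + o)
Y(Q) = -3/(-709 + Q) (Y(Q) = -3/(Q - 709) = -3/(-709 + Q))
(-3356091 + Y(t(-2))) - 2425450 = (-3356091 - 3/(-709 + (10 - 2))) - 2425450 = (-3356091 - 3/(-709 + 8)) - 2425450 = (-3356091 - 3/(-701)) - 2425450 = (-3356091 - 3*(-1/701)) - 2425450 = (-3356091 + 3/701) - 2425450 = -2352619788/701 - 2425450 = -4052860238/701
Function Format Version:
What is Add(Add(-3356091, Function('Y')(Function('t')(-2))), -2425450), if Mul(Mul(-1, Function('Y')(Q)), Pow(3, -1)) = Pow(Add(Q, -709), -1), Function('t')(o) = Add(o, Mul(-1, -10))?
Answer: Rational(-4052860238, 701) ≈ -5.7815e+6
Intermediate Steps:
Function('t')(o) = Add(10, o) (Function('t')(o) = Add(o, 10) = Add(10, o))
Function('Y')(Q) = Mul(-3, Pow(Add(-709, Q), -1)) (Function('Y')(Q) = Mul(-3, Pow(Add(Q, -709), -1)) = Mul(-3, Pow(Add(-709, Q), -1)))
Add(Add(-3356091, Function('Y')(Function('t')(-2))), -2425450) = Add(Add(-3356091, Mul(-3, Pow(Add(-709, Add(10, -2)), -1))), -2425450) = Add(Add(-3356091, Mul(-3, Pow(Add(-709, 8), -1))), -2425450) = Add(Add(-3356091, Mul(-3, Pow(-701, -1))), -2425450) = Add(Add(-3356091, Mul(-3, Rational(-1, 701))), -2425450) = Add(Add(-3356091, Rational(3, 701)), -2425450) = Add(Rational(-2352619788, 701), -2425450) = Rational(-4052860238, 701)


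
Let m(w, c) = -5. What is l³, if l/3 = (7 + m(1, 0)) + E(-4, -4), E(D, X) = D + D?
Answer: -5832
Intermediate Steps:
E(D, X) = 2*D
l = -18 (l = 3*((7 - 5) + 2*(-4)) = 3*(2 - 8) = 3*(-6) = -18)
l³ = (-18)³ = -5832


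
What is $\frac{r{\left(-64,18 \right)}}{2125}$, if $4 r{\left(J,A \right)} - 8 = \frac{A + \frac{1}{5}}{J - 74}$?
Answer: $\frac{5429}{5865000} \approx 0.00092566$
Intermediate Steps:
$r{\left(J,A \right)} = 2 + \frac{\frac{1}{5} + A}{4 \left(-74 + J\right)}$ ($r{\left(J,A \right)} = 2 + \frac{\left(A + \frac{1}{5}\right) \frac{1}{J - 74}}{4} = 2 + \frac{\left(A + \frac{1}{5}\right) \frac{1}{-74 + J}}{4} = 2 + \frac{\left(\frac{1}{5} + A\right) \frac{1}{-74 + J}}{4} = 2 + \frac{\frac{1}{-74 + J} \left(\frac{1}{5} + A\right)}{4} = 2 + \frac{\frac{1}{5} + A}{4 \left(-74 + J\right)}$)
$\frac{r{\left(-64,18 \right)}}{2125} = \frac{\frac{1}{20} \frac{1}{-74 - 64} \left(-2959 + 5 \cdot 18 + 40 \left(-64\right)\right)}{2125} = \frac{-2959 + 90 - 2560}{20 \left(-138\right)} \frac{1}{2125} = \frac{1}{20} \left(- \frac{1}{138}\right) \left(-5429\right) \frac{1}{2125} = \frac{5429}{2760} \cdot \frac{1}{2125} = \frac{5429}{5865000}$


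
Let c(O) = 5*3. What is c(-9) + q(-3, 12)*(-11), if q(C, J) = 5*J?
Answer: -645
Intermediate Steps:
c(O) = 15
c(-9) + q(-3, 12)*(-11) = 15 + (5*12)*(-11) = 15 + 60*(-11) = 15 - 660 = -645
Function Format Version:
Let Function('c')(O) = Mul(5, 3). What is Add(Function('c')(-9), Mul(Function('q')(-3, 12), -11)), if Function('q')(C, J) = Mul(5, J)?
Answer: -645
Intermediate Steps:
Function('c')(O) = 15
Add(Function('c')(-9), Mul(Function('q')(-3, 12), -11)) = Add(15, Mul(Mul(5, 12), -11)) = Add(15, Mul(60, -11)) = Add(15, -660) = -645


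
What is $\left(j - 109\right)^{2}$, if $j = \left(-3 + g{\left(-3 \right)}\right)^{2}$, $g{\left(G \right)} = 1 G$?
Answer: $5329$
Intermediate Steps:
$g{\left(G \right)} = G$
$j = 36$ ($j = \left(-3 - 3\right)^{2} = \left(-6\right)^{2} = 36$)
$\left(j - 109\right)^{2} = \left(36 - 109\right)^{2} = \left(-73\right)^{2} = 5329$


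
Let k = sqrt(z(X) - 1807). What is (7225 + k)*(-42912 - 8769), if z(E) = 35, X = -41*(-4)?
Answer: -373395225 - 103362*I*sqrt(443) ≈ -3.734e+8 - 2.1755e+6*I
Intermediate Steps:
X = 164
k = 2*I*sqrt(443) (k = sqrt(35 - 1807) = sqrt(-1772) = 2*I*sqrt(443) ≈ 42.095*I)
(7225 + k)*(-42912 - 8769) = (7225 + 2*I*sqrt(443))*(-42912 - 8769) = (7225 + 2*I*sqrt(443))*(-51681) = -373395225 - 103362*I*sqrt(443)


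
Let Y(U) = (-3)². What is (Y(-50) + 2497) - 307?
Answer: 2199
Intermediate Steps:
Y(U) = 9
(Y(-50) + 2497) - 307 = (9 + 2497) - 307 = 2506 - 307 = 2199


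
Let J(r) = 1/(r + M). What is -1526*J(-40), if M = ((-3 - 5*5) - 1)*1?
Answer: 1526/69 ≈ 22.116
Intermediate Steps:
M = -29 (M = ((-3 - 25) - 1)*1 = (-28 - 1)*1 = -29*1 = -29)
J(r) = 1/(-29 + r) (J(r) = 1/(r - 29) = 1/(-29 + r))
-1526*J(-40) = -1526/(-29 - 40) = -1526/(-69) = -1526*(-1/69) = 1526/69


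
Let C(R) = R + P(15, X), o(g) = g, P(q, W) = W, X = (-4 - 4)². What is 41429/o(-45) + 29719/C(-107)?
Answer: -3118802/1935 ≈ -1611.8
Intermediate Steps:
X = 64 (X = (-8)² = 64)
C(R) = 64 + R (C(R) = R + 64 = 64 + R)
41429/o(-45) + 29719/C(-107) = 41429/(-45) + 29719/(64 - 107) = 41429*(-1/45) + 29719/(-43) = -41429/45 + 29719*(-1/43) = -41429/45 - 29719/43 = -3118802/1935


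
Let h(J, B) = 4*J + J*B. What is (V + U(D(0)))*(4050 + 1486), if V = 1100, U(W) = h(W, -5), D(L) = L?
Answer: 6089600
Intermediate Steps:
h(J, B) = 4*J + B*J
U(W) = -W (U(W) = W*(4 - 5) = W*(-1) = -W)
(V + U(D(0)))*(4050 + 1486) = (1100 - 1*0)*(4050 + 1486) = (1100 + 0)*5536 = 1100*5536 = 6089600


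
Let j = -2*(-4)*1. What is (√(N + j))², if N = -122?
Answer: -114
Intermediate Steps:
j = 8 (j = 8*1 = 8)
(√(N + j))² = (√(-122 + 8))² = (√(-114))² = (I*√114)² = -114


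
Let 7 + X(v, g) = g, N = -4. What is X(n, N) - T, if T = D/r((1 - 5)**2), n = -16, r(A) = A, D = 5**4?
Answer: -801/16 ≈ -50.063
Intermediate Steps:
D = 625
X(v, g) = -7 + g
T = 625/16 (T = 625/((1 - 5)**2) = 625/((-4)**2) = 625/16 ≈ 39.063)
X(n, N) - T = (-7 - 4) - 1*625/16 = -11 - 625/16 = -801/16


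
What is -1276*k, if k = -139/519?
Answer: 177364/519 ≈ 341.74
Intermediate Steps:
k = -139/519 (k = -139*1/519 = -139/519 ≈ -0.26782)
-1276*k = -1276*(-139/519) = 177364/519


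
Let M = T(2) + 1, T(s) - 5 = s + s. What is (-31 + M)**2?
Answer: 441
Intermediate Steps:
T(s) = 5 + 2*s (T(s) = 5 + (s + s) = 5 + 2*s)
M = 10 (M = (5 + 2*2) + 1 = (5 + 4) + 1 = 9 + 1 = 10)
(-31 + M)**2 = (-31 + 10)**2 = (-21)**2 = 441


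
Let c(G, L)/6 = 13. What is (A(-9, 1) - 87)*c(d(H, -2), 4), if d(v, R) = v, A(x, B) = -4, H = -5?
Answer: -7098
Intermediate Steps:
c(G, L) = 78 (c(G, L) = 6*13 = 78)
(A(-9, 1) - 87)*c(d(H, -2), 4) = (-4 - 87)*78 = -91*78 = -7098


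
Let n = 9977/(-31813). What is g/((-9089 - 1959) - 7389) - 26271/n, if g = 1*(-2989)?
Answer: 15408924459404/183945949 ≈ 83769.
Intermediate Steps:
n = -9977/31813 (n = 9977*(-1/31813) = -9977/31813 ≈ -0.31361)
g = -2989
g/((-9089 - 1959) - 7389) - 26271/n = -2989/((-9089 - 1959) - 7389) - 26271/(-9977/31813) = -2989/(-11048 - 7389) - 26271*(-31813/9977) = -2989/(-18437) + 835759323/9977 = -2989*(-1/18437) + 835759323/9977 = 2989/18437 + 835759323/9977 = 15408924459404/183945949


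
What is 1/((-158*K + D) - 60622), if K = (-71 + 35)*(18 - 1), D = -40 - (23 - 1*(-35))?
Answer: 1/35976 ≈ 2.7796e-5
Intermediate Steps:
D = -98 (D = -40 - (23 + 35) = -40 - 1*58 = -40 - 58 = -98)
K = -612 (K = -36*17 = -612)
1/((-158*K + D) - 60622) = 1/((-158*(-612) - 98) - 60622) = 1/((96696 - 98) - 60622) = 1/(96598 - 60622) = 1/35976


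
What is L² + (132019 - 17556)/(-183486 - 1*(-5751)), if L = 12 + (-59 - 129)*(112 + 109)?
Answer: 306635406160097/177735 ≈ 1.7252e+9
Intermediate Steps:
L = -41536 (L = 12 - 188*221 = 12 - 41548 = -41536)
L² + (132019 - 17556)/(-183486 - 1*(-5751)) = (-41536)² + (132019 - 17556)/(-183486 - 1*(-5751)) = 1725239296 + 114463/(-183486 + 5751) = 1725239296 + 114463/(-177735) = 1725239296 + 114463*(-1/177735) = 1725239296 - 114463/177735 = 306635406160097/177735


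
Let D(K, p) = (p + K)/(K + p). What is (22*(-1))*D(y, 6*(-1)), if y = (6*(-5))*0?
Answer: -22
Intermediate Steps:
y = 0 (y = -30*0 = 0)
D(K, p) = 1 (D(K, p) = (K + p)/(K + p) = 1)
(22*(-1))*D(y, 6*(-1)) = (22*(-1))*1 = -22*1 = -22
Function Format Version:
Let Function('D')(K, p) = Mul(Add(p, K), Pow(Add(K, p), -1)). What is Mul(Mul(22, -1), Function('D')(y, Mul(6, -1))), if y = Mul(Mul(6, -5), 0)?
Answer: -22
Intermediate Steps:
y = 0 (y = Mul(-30, 0) = 0)
Function('D')(K, p) = 1 (Function('D')(K, p) = Mul(Add(K, p), Pow(Add(K, p), -1)) = 1)
Mul(Mul(22, -1), Function('D')(y, Mul(6, -1))) = Mul(Mul(22, -1), 1) = Mul(-22, 1) = -22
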